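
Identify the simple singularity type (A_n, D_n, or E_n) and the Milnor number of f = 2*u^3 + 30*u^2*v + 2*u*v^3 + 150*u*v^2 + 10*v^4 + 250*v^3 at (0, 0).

Type E7, Milnor number mu = 7.

The Hessian of f at 0 has rank 0. Corank 2; j^3 = 2*(u + 5*v)^3 is a perfect cube, so E-series; the 4-jet and mu = 7 give E_7.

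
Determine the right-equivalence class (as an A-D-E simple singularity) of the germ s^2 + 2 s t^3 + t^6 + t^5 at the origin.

A4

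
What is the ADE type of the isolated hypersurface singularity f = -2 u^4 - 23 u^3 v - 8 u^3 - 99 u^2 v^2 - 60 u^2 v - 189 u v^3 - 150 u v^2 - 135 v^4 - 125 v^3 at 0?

E7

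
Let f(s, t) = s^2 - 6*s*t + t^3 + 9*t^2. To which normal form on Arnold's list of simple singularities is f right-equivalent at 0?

A2

The Hessian of f at 0 has rank 1. Corank 1: A-series; mu = 2 gives A_2.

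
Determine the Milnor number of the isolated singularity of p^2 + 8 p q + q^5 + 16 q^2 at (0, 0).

4

The Hessian of f at 0 is [[2, 8], [8, 32]] with rank 1, so corank 1. A Groebner basis of the Jacobian ideal J(f) in C{p,q} is {q^4, p + 4*q}; counting standard monomials gives mu = 4. Corank 1: A-series; mu = 4 gives A_4.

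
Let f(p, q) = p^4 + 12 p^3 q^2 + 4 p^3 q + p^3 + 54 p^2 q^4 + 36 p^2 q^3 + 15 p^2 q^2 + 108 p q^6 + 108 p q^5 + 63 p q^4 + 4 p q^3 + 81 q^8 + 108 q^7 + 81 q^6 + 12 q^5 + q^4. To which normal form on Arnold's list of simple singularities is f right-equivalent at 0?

E_6

The Hessian of f at 0 is [[0, 0], [0, 0]] with rank 0, so corank 2. A Groebner basis of the Jacobian ideal J(f) in C{p,q} is {p^3, p^2*q, p^2/6 + p*q^2, -p^2/2 + q^3}; counting standard monomials gives mu = 6. Corank 2; j^3 = p^3 is a perfect cube, so E-series; the 4-jet and mu = 6 give E_6.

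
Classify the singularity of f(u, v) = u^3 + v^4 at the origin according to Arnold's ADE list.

E6

The Hessian of f at 0 is [[0, 0], [0, 0]] with rank 0, so corank 2. A Groebner basis of the Jacobian ideal J(f) in C{u,v} is {v^3, u^2}; counting standard monomials gives mu = 6. Corank 2; j^3 = u^3 is a perfect cube, so E-series; the 4-jet and mu = 6 give E_6.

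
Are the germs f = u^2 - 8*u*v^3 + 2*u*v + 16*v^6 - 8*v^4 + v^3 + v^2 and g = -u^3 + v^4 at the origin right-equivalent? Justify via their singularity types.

No.

The Hessian of f at 0 has rank 1. Corank 1: A-series; mu = 2 gives A_2. The Hessian of g at 0 has rank 0. Corank 2; j^3 = -u^3 is a perfect cube, so E-series; the 4-jet and mu = 6 give E_6. f is A_2 but g is E_6, hence not right-equivalent.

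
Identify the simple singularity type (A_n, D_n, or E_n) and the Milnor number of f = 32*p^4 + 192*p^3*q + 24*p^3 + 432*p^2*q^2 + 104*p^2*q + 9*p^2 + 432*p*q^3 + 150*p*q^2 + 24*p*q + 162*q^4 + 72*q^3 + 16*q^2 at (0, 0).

The Hessian of f at 0 has rank 1. Corank 1: A-series; mu = 3 gives A_3.

Type A3, Milnor number mu = 3.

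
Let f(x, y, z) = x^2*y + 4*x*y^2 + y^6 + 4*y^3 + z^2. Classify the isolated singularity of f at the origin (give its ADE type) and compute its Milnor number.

The Hessian of f at 0 is [[0, 0, 0], [0, 0, 0], [0, 0, 2]] with rank 1, so corank 2. A Groebner basis of the Jacobian ideal J(f) in C{x,y,z} is {x^2/6 + y^5 - 2*y^2/3, x^3 + 8*y^3, x*y + 2*y^2, z}; counting standard monomials gives mu = 7. Corank 2; j^3 = y*(x + 2*y)^2 has shape L^2 M (L != M), so D-series; mu = 7 gives D_7.

Type D7, Milnor number mu = 7.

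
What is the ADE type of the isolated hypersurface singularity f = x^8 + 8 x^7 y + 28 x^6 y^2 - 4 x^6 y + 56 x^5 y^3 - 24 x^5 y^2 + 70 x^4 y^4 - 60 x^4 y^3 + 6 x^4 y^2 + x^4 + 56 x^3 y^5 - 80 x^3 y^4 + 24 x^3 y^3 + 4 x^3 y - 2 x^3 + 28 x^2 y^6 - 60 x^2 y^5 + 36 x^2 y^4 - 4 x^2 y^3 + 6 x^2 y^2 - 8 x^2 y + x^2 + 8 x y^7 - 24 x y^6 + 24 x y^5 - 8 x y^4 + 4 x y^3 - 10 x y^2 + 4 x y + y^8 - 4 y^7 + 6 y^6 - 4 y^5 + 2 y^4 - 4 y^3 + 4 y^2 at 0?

A_3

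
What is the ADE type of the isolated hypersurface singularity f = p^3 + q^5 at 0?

The Hessian of f at 0 is [[0, 0], [0, 0]] with rank 0, so corank 2. A Groebner basis of the Jacobian ideal J(f) in C{p,q} is {q^4, p^2}; counting standard monomials gives mu = 8. Corank 2; j^3 = p^3 is a perfect cube, so E-series; the 5-jet and mu = 8 give E_8.

E_{8}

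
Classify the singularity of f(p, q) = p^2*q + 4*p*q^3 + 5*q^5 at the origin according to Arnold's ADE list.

D_6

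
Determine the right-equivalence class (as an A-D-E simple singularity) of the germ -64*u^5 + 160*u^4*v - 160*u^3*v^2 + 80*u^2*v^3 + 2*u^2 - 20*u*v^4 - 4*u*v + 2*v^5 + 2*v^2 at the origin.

The Hessian of f at 0 is [[4, -4], [-4, 4]] with rank 1, so corank 1. A Groebner basis of the Jacobian ideal J(f) in C{u,v} is {v^4, u - v}; counting standard monomials gives mu = 4. Corank 1: A-series; mu = 4 gives A_4.

A4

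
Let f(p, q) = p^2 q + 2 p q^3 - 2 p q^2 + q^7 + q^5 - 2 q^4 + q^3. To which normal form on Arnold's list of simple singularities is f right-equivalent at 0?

D_{8}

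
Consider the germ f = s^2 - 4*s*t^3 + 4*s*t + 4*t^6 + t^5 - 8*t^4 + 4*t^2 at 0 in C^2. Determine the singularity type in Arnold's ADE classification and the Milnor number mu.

The Hessian of f at 0 is [[2, 4], [4, 8]] with rank 1, so corank 1. A Groebner basis of the Jacobian ideal J(f) in C{s,t} is {-s/2 + t^3 - t, s^2 - 4*t^2, s*t + 2*t^2}; counting standard monomials gives mu = 4. Corank 1: A-series; mu = 4 gives A_4.

Type A4, Milnor number mu = 4.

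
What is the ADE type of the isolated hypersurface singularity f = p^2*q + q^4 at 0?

D5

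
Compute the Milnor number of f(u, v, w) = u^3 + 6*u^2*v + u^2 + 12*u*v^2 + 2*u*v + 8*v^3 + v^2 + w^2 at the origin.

2

The Hessian of f at 0 has rank 2. Corank 1: A-series; mu = 2 gives A_2.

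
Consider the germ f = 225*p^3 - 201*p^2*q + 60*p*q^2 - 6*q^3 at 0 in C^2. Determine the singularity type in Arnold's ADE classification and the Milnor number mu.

The Hessian of f at 0 has rank 0. Corank 2; j^3 = 3*(3*p - q)*(25*p^2 - 14*p*q + 2*q^2) splits into three distinct lines over C (the quadratic factor has nonzero discriminant), so D_4.

Type D_4, Milnor number mu = 4.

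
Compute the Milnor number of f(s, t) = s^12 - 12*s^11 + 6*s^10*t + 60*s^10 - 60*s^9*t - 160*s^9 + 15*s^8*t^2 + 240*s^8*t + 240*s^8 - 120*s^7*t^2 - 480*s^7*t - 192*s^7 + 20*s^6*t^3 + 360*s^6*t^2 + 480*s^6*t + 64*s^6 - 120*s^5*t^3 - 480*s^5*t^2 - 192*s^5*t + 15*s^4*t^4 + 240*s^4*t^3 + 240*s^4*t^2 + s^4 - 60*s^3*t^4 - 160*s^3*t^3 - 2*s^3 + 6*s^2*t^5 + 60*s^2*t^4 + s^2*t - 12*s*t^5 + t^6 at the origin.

The Hessian of f at 0 is [[0, 0], [0, 0]] with rank 0, so corank 2. A Groebner basis of the Jacobian ideal J(f) in C{s,t} is {s*t/12 + t^5, s*t^2, s^2 - s*t/2}; counting standard monomials gives mu = 7. Corank 2; j^3 = -s^2*(2*s - t) has shape L^2 M (L != M), so D-series; mu = 7 gives D_7.

7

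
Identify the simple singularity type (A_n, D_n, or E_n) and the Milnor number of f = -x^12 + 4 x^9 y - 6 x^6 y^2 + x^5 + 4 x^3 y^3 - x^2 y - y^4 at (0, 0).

The Hessian of f at 0 has rank 0. Corank 2; j^3 = -x^2*y has shape L^2 M (L != M), so D-series; mu = 5 gives D_5.

Type D5, Milnor number mu = 5.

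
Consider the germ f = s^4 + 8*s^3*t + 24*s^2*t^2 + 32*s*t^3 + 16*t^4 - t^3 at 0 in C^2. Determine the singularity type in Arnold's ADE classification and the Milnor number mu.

Type E_{6}, Milnor number mu = 6.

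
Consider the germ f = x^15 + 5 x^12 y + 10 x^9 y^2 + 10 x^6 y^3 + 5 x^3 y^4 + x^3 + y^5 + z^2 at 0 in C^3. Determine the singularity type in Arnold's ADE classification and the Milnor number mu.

The Hessian of f at 0 has rank 1. Corank 2; j^3 = x^3 is a perfect cube, so E-series; the 5-jet and mu = 8 give E_8.

Type E_{8}, Milnor number mu = 8.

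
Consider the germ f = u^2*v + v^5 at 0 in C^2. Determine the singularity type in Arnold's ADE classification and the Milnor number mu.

Type D6, Milnor number mu = 6.

The Hessian of f at 0 has rank 0. Corank 2; j^3 = u^2*v has shape L^2 M (L != M), so D-series; mu = 6 gives D_6.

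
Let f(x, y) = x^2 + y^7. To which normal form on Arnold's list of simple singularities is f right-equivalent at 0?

A_6

The Hessian of f at 0 is [[2, 0], [0, 0]] with rank 1, so corank 1. A Groebner basis of the Jacobian ideal J(f) in C{x,y} is {y^6, x}; counting standard monomials gives mu = 6. Corank 1: A-series; mu = 6 gives A_6.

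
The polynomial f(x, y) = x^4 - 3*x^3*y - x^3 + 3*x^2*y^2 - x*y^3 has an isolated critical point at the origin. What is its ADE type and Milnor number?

Type E_{7}, Milnor number mu = 7.

The Hessian of f at 0 has rank 0. Corank 2; j^3 = -x^3 is a perfect cube, so E-series; the 4-jet and mu = 7 give E_7.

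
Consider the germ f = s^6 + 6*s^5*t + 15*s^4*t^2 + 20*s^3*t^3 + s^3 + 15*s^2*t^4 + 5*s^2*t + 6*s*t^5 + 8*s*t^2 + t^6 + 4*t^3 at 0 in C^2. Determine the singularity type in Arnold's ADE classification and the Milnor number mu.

Type D_{7}, Milnor number mu = 7.

The Hessian of f at 0 is [[0, 0], [0, 0]] with rank 0, so corank 2. A Groebner basis of the Jacobian ideal J(f) in C{s,t} is {-s*t/6 + t^5 - t^2/3, s*t^2 + 2*t^3, s^2 + 3*s*t + 2*t^2}; counting standard monomials gives mu = 7. Corank 2; j^3 = (s + t)*(s + 2*t)^2 has shape L^2 M (L != M), so D-series; mu = 7 gives D_7.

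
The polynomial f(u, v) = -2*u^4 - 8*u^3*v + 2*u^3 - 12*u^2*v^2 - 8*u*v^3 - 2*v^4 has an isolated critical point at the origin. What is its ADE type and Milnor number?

Type E6, Milnor number mu = 6.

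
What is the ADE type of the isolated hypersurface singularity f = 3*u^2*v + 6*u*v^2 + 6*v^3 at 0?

D4

The Hessian of f at 0 has rank 0. Corank 2; j^3 = 3*v*(u^2 + 2*u*v + 2*v^2) splits into three distinct lines over C (the quadratic factor has nonzero discriminant), so D_4.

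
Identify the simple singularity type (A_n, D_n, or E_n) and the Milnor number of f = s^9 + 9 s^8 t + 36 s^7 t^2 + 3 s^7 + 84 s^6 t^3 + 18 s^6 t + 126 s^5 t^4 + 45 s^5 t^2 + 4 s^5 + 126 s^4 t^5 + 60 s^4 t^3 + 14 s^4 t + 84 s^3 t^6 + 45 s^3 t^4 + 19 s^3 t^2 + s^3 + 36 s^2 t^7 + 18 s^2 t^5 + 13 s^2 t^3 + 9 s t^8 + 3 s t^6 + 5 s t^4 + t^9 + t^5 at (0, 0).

The Hessian of f at 0 has rank 0. Corank 2; j^3 = s^3 is a perfect cube, so E-series; the 5-jet and mu = 8 give E_8.

Type E8, Milnor number mu = 8.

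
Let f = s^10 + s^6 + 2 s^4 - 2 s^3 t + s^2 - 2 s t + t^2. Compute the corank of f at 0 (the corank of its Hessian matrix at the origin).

1

Hessian at 0 has rank 1.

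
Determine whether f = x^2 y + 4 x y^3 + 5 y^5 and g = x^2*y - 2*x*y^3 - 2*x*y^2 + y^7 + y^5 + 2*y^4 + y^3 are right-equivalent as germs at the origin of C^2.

No.

The Hessian of f at 0 has rank 0. Corank 2; j^3 = x^2*y has shape L^2 M (L != M), so D-series; mu = 6 gives D_6. The Hessian of g at 0 has rank 0. Corank 2; j^3 = y*(x - y)^2 has shape L^2 M (L != M), so D-series; mu = 8 gives D_8. f is D_6 but g is D_8, hence not right-equivalent.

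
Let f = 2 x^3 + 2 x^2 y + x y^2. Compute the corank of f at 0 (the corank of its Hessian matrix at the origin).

The Hessian at 0 is [[0, 0], [0, 0]] of rank 0; hence corank 2.

2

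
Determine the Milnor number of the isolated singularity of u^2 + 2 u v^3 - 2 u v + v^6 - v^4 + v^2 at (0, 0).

3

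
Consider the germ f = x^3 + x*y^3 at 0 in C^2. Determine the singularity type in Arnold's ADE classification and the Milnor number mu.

Type E_7, Milnor number mu = 7.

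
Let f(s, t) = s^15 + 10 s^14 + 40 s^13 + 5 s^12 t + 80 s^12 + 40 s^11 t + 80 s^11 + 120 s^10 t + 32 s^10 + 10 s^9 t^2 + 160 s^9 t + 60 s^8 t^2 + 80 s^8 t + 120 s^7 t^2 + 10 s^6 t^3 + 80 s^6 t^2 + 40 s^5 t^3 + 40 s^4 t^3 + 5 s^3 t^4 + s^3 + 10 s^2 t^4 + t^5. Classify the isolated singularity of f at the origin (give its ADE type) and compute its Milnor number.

The Hessian of f at 0 has rank 0. Corank 2; j^3 = s^3 is a perfect cube, so E-series; the 5-jet and mu = 8 give E_8.

Type E8, Milnor number mu = 8.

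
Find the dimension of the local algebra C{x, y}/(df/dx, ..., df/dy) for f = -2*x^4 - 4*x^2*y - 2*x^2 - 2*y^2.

1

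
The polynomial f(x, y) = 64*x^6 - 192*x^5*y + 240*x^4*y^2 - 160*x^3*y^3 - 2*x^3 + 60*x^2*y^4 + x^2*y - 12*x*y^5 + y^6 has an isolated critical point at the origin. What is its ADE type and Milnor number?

Type D_{7}, Milnor number mu = 7.

The Hessian of f at 0 has rank 0. Corank 2; j^3 = -x^2*(2*x - y) has shape L^2 M (L != M), so D-series; mu = 7 gives D_7.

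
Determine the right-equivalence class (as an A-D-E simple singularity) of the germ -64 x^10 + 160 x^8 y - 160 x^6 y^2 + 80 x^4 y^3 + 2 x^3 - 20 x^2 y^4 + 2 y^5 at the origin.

E8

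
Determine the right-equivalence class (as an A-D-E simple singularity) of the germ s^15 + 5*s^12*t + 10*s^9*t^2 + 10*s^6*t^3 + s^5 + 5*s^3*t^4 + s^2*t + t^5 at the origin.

The Hessian of f at 0 has rank 0. Corank 2; j^3 = s^2*t has shape L^2 M (L != M), so D-series; mu = 6 gives D_6.

D_{6}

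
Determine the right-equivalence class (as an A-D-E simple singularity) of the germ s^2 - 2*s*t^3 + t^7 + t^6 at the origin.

A_{6}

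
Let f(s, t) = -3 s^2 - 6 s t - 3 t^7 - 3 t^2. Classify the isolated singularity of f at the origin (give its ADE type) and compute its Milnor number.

Type A_{6}, Milnor number mu = 6.

The Hessian of f at 0 has rank 1. Corank 1: A-series; mu = 6 gives A_6.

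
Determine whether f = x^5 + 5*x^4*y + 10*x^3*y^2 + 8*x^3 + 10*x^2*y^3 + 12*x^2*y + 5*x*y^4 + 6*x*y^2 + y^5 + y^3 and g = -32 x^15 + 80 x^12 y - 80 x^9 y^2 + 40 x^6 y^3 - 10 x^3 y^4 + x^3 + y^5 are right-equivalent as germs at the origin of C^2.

The Hessian of f at 0 has rank 0. Corank 2; j^3 = (2*x + y)^3 is a perfect cube, so E-series; the 5-jet and mu = 8 give E_8. The Hessian of g at 0 has rank 0. Corank 2; j^3 = x^3 is a perfect cube, so E-series; the 5-jet and mu = 8 give E_8. Both have type E_8, hence right-equivalent.

Yes.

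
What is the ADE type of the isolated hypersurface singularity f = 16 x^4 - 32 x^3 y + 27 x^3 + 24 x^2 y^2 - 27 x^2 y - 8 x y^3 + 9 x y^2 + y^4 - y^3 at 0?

The Hessian of f at 0 has rank 0. Corank 2; j^3 = (3*x - y)^3 is a perfect cube, so E-series; the 4-jet and mu = 6 give E_6.

E6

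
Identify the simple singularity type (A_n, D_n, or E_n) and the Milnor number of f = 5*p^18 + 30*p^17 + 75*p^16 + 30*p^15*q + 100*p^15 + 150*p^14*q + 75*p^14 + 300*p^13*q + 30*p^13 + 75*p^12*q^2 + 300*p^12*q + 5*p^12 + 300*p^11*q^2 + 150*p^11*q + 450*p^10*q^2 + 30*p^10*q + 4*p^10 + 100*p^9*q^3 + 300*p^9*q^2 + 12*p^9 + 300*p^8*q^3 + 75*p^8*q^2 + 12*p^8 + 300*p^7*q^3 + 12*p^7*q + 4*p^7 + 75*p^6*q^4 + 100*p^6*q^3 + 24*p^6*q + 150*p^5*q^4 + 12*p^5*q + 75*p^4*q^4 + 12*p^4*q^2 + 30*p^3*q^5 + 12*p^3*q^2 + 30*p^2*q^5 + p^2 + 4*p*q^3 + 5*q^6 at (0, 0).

The Hessian of f at 0 has rank 1. Corank 1: A-series; mu = 5 gives A_5.

Type A_5, Milnor number mu = 5.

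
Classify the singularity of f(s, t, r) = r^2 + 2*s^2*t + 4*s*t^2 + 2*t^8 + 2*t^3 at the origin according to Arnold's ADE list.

The Hessian of f at 0 has rank 1. Corank 2; j^3 = 2*t*(s + t)^2 has shape L^2 M (L != M), so D-series; mu = 9 gives D_9.

D_{9}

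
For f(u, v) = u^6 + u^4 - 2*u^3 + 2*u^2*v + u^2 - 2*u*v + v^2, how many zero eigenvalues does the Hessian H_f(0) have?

1

Hessian at 0 has rank 1.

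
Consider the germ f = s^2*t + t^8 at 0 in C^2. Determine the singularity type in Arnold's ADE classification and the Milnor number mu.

Type D_9, Milnor number mu = 9.

The Hessian of f at 0 has rank 0. Corank 2; j^3 = s^2*t has shape L^2 M (L != M), so D-series; mu = 9 gives D_9.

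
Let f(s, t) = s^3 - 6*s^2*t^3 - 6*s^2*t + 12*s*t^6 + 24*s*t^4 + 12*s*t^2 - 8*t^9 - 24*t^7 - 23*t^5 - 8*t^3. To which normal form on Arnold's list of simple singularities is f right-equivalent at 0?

The Hessian of f at 0 has rank 0. Corank 2; j^3 = (s - 2*t)^3 is a perfect cube, so E-series; the 5-jet and mu = 8 give E_8.

E8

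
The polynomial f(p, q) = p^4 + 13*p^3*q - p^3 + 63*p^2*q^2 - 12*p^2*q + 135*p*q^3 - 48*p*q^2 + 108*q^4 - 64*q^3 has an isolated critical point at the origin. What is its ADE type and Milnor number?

Type E_{7}, Milnor number mu = 7.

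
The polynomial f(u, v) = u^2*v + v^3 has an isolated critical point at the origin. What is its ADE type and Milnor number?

Type D_{4}, Milnor number mu = 4.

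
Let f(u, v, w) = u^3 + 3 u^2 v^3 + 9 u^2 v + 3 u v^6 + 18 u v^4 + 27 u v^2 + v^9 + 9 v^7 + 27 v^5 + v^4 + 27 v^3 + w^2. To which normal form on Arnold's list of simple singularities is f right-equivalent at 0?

The Hessian of f at 0 has rank 1. Corank 2; j^3 = (u + 3*v)^3 is a perfect cube, so E-series; the 4-jet and mu = 6 give E_6.

E_6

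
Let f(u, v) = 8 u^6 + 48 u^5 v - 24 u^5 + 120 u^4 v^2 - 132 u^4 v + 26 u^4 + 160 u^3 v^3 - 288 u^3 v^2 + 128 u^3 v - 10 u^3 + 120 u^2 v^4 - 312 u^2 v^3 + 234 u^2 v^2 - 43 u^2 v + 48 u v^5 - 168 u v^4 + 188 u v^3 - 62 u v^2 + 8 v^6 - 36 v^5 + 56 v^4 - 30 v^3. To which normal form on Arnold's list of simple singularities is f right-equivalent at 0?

D_{4}

The Hessian of f at 0 has rank 0. Corank 2; j^3 = -(2*u + 3*v)*(5*u^2 + 14*u*v + 10*v^2) splits into three distinct lines over C (the quadratic factor has nonzero discriminant), so D_4.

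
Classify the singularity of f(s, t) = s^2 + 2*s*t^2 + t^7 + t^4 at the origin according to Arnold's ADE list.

A_6

The Hessian of f at 0 has rank 1. Corank 1: A-series; mu = 6 gives A_6.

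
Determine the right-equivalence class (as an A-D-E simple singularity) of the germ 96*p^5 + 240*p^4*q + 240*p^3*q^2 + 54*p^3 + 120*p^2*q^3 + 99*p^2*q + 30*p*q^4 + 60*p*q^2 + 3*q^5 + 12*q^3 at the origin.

D6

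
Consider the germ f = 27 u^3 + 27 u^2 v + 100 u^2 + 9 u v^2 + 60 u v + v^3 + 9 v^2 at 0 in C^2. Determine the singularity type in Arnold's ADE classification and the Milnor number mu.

The Hessian of f at 0 has rank 1. Corank 1: A-series; mu = 2 gives A_2.

Type A_{2}, Milnor number mu = 2.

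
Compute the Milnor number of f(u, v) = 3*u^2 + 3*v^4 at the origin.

3

The Hessian of f at 0 is [[6, 0], [0, 0]] with rank 1, so corank 1. A Groebner basis of the Jacobian ideal J(f) in C{u,v} is {v^3, u}; counting standard monomials gives mu = 3. Corank 1: A-series; mu = 3 gives A_3.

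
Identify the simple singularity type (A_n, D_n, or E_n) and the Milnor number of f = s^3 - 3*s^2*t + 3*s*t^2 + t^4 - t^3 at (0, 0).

Type E6, Milnor number mu = 6.

The Hessian of f at 0 is [[0, 0], [0, 0]] with rank 0, so corank 2. A Groebner basis of the Jacobian ideal J(f) in C{s,t} is {t^3, s^2 - 2*s*t + t^2}; counting standard monomials gives mu = 6. Corank 2; j^3 = (s - t)^3 is a perfect cube, so E-series; the 4-jet and mu = 6 give E_6.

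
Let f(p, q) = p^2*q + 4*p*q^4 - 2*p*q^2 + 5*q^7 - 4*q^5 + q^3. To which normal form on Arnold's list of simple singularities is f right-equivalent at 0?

D8

The Hessian of f at 0 has rank 0. Corank 2; j^3 = q*(p - q)^2 has shape L^2 M (L != M), so D-series; mu = 8 gives D_8.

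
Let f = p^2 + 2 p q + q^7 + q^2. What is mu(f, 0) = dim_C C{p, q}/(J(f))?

The Hessian of f at 0 is [[2, 2], [2, 2]] with rank 1, so corank 1. A Groebner basis of the Jacobian ideal J(f) in C{p,q} is {q^6, p + q}; counting standard monomials gives mu = 6. Corank 1: A-series; mu = 6 gives A_6.

6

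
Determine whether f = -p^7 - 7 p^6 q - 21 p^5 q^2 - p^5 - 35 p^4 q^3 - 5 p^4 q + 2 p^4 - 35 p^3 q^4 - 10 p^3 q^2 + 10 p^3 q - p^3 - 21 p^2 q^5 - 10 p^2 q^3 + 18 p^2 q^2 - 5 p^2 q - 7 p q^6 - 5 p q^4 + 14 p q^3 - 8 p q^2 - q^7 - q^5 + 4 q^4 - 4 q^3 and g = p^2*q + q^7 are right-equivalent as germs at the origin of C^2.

The Hessian of f at 0 has rank 0. Corank 2; j^3 = -(p + q)*(p + 2*q)^2 has shape L^2 M (L != M), so D-series; mu = 8 gives D_8. The Hessian of g at 0 has rank 0. Corank 2; j^3 = p^2*q has shape L^2 M (L != M), so D-series; mu = 8 gives D_8. Both have type D_8, hence right-equivalent.

Yes.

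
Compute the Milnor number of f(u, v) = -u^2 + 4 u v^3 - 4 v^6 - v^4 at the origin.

The Hessian of f at 0 has rank 1. Corank 1: A-series; mu = 3 gives A_3.

3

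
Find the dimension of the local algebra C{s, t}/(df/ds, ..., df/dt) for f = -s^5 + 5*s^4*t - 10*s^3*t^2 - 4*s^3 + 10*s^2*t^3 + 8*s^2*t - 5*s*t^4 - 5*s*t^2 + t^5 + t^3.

6

The Hessian of f at 0 has rank 0. Corank 2; j^3 = -(s - t)*(2*s - t)^2 has shape L^2 M (L != M), so D-series; mu = 6 gives D_6.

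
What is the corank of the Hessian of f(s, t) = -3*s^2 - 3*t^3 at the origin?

1

Hessian at 0 has rank 1.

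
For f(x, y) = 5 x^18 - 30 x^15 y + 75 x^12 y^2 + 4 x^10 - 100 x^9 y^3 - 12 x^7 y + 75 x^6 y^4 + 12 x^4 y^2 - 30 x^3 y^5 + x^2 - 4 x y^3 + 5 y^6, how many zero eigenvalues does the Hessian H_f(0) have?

The Hessian at 0 is [[2, 0], [0, 0]] of rank 1; hence corank 1.

1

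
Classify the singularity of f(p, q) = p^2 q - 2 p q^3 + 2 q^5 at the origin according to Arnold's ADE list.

D_{6}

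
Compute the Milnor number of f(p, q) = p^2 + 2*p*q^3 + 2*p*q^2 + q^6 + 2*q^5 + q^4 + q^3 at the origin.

2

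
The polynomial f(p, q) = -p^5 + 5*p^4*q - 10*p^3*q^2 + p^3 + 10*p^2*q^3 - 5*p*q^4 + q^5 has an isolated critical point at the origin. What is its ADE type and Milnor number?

The Hessian of f at 0 has rank 0. Corank 2; j^3 = p^3 is a perfect cube, so E-series; the 5-jet and mu = 8 give E_8.

Type E_{8}, Milnor number mu = 8.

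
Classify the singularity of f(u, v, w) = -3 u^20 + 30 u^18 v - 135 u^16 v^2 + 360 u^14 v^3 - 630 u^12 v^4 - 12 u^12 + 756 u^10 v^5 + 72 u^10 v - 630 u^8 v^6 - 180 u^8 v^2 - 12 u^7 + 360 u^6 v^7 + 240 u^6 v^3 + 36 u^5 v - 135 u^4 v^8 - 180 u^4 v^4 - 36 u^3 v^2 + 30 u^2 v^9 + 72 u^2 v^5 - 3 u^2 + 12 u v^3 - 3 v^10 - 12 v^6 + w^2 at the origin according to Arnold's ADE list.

The Hessian of f at 0 has rank 2. Corank 1: A-series; mu = 9 gives A_9.

A_9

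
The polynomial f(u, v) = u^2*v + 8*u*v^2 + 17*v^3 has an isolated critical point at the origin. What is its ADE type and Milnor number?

Type D_{4}, Milnor number mu = 4.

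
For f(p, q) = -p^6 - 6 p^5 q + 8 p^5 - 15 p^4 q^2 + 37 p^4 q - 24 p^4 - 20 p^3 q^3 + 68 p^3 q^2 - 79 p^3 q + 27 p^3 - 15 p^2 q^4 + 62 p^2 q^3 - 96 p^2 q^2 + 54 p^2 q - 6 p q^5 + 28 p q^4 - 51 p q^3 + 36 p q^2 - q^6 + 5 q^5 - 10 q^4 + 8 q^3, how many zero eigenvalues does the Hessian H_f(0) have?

2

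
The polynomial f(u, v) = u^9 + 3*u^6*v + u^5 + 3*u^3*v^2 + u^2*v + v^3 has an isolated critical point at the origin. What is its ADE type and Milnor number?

The Hessian of f at 0 has rank 0. Corank 2; j^3 = v*(u^2 + v^2) splits into three distinct lines over C (the quadratic factor has nonzero discriminant), so D_4.

Type D_4, Milnor number mu = 4.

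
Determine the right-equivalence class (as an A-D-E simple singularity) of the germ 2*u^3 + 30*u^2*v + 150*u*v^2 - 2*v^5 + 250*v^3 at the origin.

E_8

The Hessian of f at 0 has rank 0. Corank 2; j^3 = 2*(u + 5*v)^3 is a perfect cube, so E-series; the 5-jet and mu = 8 give E_8.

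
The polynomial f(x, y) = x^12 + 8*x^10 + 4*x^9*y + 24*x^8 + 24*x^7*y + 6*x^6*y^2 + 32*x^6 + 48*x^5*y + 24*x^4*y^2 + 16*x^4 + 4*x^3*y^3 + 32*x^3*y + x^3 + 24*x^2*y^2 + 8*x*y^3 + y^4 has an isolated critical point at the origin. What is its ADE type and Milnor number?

Type E6, Milnor number mu = 6.

The Hessian of f at 0 has rank 0. Corank 2; j^3 = x^3 is a perfect cube, so E-series; the 4-jet and mu = 6 give E_6.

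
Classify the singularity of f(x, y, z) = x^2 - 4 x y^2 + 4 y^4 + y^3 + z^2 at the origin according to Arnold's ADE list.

A2

The Hessian of f at 0 has rank 2. Corank 1: A-series; mu = 2 gives A_2.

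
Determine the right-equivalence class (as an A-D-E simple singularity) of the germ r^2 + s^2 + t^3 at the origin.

A2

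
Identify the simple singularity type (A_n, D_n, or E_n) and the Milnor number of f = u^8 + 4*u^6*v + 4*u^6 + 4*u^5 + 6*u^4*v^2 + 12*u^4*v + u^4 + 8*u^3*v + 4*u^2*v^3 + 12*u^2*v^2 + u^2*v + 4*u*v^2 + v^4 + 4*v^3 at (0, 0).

The Hessian of f at 0 has rank 0. Corank 2; j^3 = v*(u + 2*v)^2 has shape L^2 M (L != M), so D-series; mu = 5 gives D_5.

Type D_5, Milnor number mu = 5.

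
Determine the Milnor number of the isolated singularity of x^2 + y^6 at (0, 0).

The Hessian of f at 0 is [[2, 0], [0, 0]] with rank 1, so corank 1. A Groebner basis of the Jacobian ideal J(f) in C{x,y} is {y^5, x}; counting standard monomials gives mu = 5. Corank 1: A-series; mu = 5 gives A_5.

5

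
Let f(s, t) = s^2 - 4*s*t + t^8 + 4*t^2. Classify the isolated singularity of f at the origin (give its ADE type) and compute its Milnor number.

The Hessian of f at 0 has rank 1. Corank 1: A-series; mu = 7 gives A_7.

Type A_7, Milnor number mu = 7.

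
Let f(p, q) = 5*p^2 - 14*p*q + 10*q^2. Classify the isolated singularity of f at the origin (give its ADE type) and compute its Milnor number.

Type A_1, Milnor number mu = 1.

The Hessian of f at 0 is [[10, -14], [-14, 20]] with rank 2, so corank 0. A Groebner basis of the Jacobian ideal J(f) in C{p,q} is {p, q}; counting standard monomials gives mu = 1. Corank 0: nondegenerate Morse point, so A_1.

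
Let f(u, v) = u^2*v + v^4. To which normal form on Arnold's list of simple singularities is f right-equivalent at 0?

D_{5}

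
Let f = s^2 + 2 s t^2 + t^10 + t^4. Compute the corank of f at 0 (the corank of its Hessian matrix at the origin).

Hessian at 0 has rank 1.

1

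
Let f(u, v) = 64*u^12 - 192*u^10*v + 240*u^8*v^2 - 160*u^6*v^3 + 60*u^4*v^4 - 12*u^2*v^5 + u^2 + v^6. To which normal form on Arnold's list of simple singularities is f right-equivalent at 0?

A_{5}

The Hessian of f at 0 has rank 1. Corank 1: A-series; mu = 5 gives A_5.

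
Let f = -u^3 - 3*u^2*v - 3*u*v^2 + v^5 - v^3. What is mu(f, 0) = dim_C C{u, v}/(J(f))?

8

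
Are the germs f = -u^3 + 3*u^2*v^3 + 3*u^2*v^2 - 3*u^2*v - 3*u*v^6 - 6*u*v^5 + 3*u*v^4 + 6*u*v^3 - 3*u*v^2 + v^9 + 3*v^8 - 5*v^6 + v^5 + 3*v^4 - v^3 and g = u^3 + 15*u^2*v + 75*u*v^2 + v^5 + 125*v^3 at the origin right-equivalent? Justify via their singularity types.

The Hessian of f at 0 is [[0, 0], [0, 0]] with rank 0, so corank 2. A Groebner basis of the Jacobian ideal J(f) in C{u,v} is {-u^2/2 + u*v^3 + u*v^2 - u*v + v^3 - v^2/2, v^4, u^3 + 3*u^2 - 9*u*v^2 + 6*u*v - 8*v^3 + 3*v^2, u^2*v - u^2 + 4*u*v^2 - 2*u*v + 3*v^3 - v^2}; counting standard monomials gives mu = 8. Corank 2; j^3 = -(u + v)^3 is a perfect cube, so E-series; the 5-jet and mu = 8 give E_8. The Hessian of g at 0 is [[0, 0], [0, 0]] with rank 0, so corank 2. A Groebner basis of the Jacobian ideal J(g) in C{u,v} is {v^4, u^2 + 10*u*v + 25*v^2}; counting standard monomials gives mu = 8. Corank 2; j^3 = (u + 5*v)^3 is a perfect cube, so E-series; the 5-jet and mu = 8 give E_8. Both have type E_8, hence right-equivalent.

Yes.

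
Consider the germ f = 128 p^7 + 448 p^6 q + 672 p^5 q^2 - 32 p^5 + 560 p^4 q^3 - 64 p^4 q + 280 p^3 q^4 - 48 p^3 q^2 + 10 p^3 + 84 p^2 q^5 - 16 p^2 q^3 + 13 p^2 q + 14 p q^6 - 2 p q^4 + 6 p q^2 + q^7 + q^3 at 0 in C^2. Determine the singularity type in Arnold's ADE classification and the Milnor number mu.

The Hessian of f at 0 is [[0, 0], [0, 0]] with rank 0, so corank 2. A Groebner basis of the Jacobian ideal J(f) in C{p,q} is {q^3, p^2 - 3*q^2/11, p*q + 6*q^2/11}; counting standard monomials gives mu = 4. Corank 2; j^3 = (2*p + q)*(5*p^2 + 4*p*q + q^2) splits into three distinct lines over C (the quadratic factor has nonzero discriminant), so D_4.

Type D_{4}, Milnor number mu = 4.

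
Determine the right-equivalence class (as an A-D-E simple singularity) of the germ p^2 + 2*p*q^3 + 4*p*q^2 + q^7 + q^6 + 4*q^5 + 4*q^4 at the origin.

A_{6}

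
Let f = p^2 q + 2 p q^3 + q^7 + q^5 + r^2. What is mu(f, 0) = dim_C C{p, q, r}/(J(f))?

8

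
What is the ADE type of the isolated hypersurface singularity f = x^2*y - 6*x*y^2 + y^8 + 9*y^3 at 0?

D9

The Hessian of f at 0 is [[0, 0], [0, 0]] with rank 0, so corank 2. A Groebner basis of the Jacobian ideal J(f) in C{x,y} is {x^2/8 + y^7 - 9*y^2/8, x^3 - 27*y^3, x*y - 3*y^2}; counting standard monomials gives mu = 9. Corank 2; j^3 = y*(x - 3*y)^2 has shape L^2 M (L != M), so D-series; mu = 9 gives D_9.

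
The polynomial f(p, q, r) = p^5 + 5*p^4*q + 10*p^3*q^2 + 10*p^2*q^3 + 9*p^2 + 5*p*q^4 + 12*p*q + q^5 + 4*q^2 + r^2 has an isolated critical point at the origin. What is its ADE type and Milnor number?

The Hessian of f at 0 has rank 2. Corank 1: A-series; mu = 4 gives A_4.

Type A4, Milnor number mu = 4.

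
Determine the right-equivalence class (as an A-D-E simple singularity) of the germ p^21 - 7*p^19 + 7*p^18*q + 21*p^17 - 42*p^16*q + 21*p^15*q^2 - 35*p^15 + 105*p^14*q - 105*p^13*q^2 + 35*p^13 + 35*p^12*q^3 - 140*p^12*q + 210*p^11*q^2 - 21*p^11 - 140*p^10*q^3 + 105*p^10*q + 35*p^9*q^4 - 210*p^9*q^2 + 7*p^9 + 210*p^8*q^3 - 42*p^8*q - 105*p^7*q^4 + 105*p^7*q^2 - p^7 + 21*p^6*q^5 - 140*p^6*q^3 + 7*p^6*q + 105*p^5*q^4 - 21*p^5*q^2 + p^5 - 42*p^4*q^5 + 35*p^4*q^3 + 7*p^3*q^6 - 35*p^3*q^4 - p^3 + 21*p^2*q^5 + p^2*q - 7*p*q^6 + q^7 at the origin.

The Hessian of f at 0 has rank 0. Corank 2; j^3 = -p^2*(p - q) has shape L^2 M (L != M), so D-series; mu = 8 gives D_8.

D_8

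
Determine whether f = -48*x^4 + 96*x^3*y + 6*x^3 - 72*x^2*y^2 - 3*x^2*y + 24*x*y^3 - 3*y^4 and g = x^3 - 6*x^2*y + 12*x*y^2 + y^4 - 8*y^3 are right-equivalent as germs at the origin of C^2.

No.

The Hessian of f at 0 has rank 0. Corank 2; j^3 = 3*x^2*(2*x - y) has shape L^2 M (L != M), so D-series; mu = 5 gives D_5. The Hessian of g at 0 has rank 0. Corank 2; j^3 = (x - 2*y)^3 is a perfect cube, so E-series; the 4-jet and mu = 6 give E_6. f is D_5 but g is E_6, hence not right-equivalent.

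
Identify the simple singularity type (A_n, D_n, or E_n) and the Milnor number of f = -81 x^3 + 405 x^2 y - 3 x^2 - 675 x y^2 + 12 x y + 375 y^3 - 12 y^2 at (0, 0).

The Hessian of f at 0 is [[-6, 12], [12, -24]] with rank 1, so corank 1. A Groebner basis of the Jacobian ideal J(f) in C{x,y} is {y^2, x - 2*y}; counting standard monomials gives mu = 2. Corank 1: A-series; mu = 2 gives A_2.

Type A_{2}, Milnor number mu = 2.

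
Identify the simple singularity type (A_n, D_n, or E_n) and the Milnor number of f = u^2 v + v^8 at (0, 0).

The Hessian of f at 0 is [[0, 0], [0, 0]] with rank 0, so corank 2. A Groebner basis of the Jacobian ideal J(f) in C{u,v} is {u^2/8 + v^7, u^3, u*v}; counting standard monomials gives mu = 9. Corank 2; j^3 = u^2*v has shape L^2 M (L != M), so D-series; mu = 9 gives D_9.

Type D_{9}, Milnor number mu = 9.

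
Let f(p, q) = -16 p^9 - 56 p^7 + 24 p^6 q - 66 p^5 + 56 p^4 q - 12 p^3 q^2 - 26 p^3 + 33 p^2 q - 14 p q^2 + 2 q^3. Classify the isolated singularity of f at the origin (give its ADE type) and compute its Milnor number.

Type D_{4}, Milnor number mu = 4.

The Hessian of f at 0 has rank 0. Corank 2; j^3 = -(2*p - q)*(13*p^2 - 10*p*q + 2*q^2) splits into three distinct lines over C (the quadratic factor has nonzero discriminant), so D_4.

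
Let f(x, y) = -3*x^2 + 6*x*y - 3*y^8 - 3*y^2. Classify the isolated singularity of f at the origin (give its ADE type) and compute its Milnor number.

Type A7, Milnor number mu = 7.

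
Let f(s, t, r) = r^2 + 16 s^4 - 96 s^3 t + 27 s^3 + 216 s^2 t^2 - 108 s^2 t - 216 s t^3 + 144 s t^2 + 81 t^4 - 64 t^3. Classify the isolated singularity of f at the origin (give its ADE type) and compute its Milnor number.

The Hessian of f at 0 is [[0, 0, 0], [0, 0, 0], [0, 0, 2]] with rank 1, so corank 2. A Groebner basis of the Jacobian ideal J(f) in C{s,t,r} is {t^4, s*t^2 - 25*t^3/18, s^2 - 8*s*t/3 + 16*t^2/9, r}; counting standard monomials gives mu = 6. Corank 2; j^3 = (3*s - 4*t)^3 is a perfect cube, so E-series; the 4-jet and mu = 6 give E_6.

Type E6, Milnor number mu = 6.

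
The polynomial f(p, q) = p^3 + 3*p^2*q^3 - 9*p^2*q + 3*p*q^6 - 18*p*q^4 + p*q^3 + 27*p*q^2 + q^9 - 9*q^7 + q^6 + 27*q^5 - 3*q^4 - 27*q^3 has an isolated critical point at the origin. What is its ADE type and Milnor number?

Type E7, Milnor number mu = 7.

The Hessian of f at 0 has rank 0. Corank 2; j^3 = (p - 3*q)^3 is a perfect cube, so E-series; the 4-jet and mu = 7 give E_7.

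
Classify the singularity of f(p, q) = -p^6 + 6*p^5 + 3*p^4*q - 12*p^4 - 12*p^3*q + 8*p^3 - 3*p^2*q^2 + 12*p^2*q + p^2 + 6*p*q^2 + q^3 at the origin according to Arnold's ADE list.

The Hessian of f at 0 has rank 1. Corank 1: A-series; mu = 2 gives A_2.

A_{2}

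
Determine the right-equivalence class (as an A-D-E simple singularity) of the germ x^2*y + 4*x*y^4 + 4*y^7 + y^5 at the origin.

D_{6}

The Hessian of f at 0 has rank 0. Corank 2; j^3 = x^2*y has shape L^2 M (L != M), so D-series; mu = 6 gives D_6.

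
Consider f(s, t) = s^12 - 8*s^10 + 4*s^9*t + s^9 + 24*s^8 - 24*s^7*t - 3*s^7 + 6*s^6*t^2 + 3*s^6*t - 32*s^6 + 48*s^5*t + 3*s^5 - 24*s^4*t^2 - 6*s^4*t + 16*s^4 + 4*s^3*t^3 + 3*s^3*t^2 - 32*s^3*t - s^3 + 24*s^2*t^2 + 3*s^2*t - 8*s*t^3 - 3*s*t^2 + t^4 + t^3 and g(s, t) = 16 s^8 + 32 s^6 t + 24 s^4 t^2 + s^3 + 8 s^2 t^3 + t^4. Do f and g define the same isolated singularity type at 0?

Yes.

The Hessian of f at 0 has rank 0. Corank 2; j^3 = -(s - t)^3 is a perfect cube, so E-series; the 4-jet and mu = 6 give E_6. The Hessian of g at 0 has rank 0. Corank 2; j^3 = s^3 is a perfect cube, so E-series; the 4-jet and mu = 6 give E_6. Both have type E_6, hence right-equivalent.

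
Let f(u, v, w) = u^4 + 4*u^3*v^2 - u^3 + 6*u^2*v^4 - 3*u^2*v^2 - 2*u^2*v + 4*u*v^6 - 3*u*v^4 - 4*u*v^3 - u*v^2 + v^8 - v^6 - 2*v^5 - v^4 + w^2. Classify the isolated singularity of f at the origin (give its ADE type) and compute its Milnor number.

Type D5, Milnor number mu = 5.

The Hessian of f at 0 has rank 1. Corank 2; j^3 = -u*(u + v)^2 has shape L^2 M (L != M), so D-series; mu = 5 gives D_5.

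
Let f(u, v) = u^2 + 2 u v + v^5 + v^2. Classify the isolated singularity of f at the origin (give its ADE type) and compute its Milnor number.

Type A_4, Milnor number mu = 4.

The Hessian of f at 0 has rank 1. Corank 1: A-series; mu = 4 gives A_4.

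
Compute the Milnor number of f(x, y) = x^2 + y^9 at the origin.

The Hessian of f at 0 has rank 1. Corank 1: A-series; mu = 8 gives A_8.

8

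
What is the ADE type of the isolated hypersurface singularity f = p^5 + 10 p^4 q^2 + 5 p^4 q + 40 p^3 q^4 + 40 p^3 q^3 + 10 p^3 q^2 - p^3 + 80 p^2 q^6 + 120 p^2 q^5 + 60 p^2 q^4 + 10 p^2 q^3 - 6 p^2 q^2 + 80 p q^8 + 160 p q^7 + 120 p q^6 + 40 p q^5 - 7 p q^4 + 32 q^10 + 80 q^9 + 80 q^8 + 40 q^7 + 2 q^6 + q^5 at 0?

The Hessian of f at 0 is [[0, 0], [0, 0]] with rank 0, so corank 2. A Groebner basis of the Jacobian ideal J(f) in C{p,q} is {-p^2/16 + p*q^3 - p*q^2/4, p^2/4 + p*q^2 + q^4, p^3, p^2*q + p^2/4 + p*q^2}; counting standard monomials gives mu = 8. Corank 2; j^3 = -p^3 is a perfect cube, so E-series; the 5-jet and mu = 8 give E_8.

E8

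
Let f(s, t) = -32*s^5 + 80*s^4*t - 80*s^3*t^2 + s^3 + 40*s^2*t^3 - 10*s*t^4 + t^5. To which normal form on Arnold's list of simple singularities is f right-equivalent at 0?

The Hessian of f at 0 has rank 0. Corank 2; j^3 = s^3 is a perfect cube, so E-series; the 5-jet and mu = 8 give E_8.

E8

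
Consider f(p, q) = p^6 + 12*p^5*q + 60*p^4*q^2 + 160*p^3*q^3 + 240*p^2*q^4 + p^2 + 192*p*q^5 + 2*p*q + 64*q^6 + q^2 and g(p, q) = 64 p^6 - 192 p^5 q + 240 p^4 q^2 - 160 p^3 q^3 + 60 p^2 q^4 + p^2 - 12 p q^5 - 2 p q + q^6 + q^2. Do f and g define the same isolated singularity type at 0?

Yes.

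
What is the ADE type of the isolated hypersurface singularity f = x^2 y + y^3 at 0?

D_4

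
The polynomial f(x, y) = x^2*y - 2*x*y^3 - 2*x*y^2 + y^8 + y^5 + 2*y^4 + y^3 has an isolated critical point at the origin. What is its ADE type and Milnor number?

The Hessian of f at 0 has rank 0. Corank 2; j^3 = y*(x - y)^2 has shape L^2 M (L != M), so D-series; mu = 9 gives D_9.

Type D9, Milnor number mu = 9.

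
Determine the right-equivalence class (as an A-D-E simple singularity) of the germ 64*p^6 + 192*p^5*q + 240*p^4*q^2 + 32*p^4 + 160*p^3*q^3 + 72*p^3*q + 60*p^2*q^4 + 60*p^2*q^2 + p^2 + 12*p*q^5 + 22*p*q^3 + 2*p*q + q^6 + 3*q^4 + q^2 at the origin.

The Hessian of f at 0 is [[2, 2], [2, 2]] with rank 1, so corank 1. A Groebner basis of the Jacobian ideal J(f) in C{p,q} is {q^3, p + q}; counting standard monomials gives mu = 3. Corank 1: A-series; mu = 3 gives A_3.

A_{3}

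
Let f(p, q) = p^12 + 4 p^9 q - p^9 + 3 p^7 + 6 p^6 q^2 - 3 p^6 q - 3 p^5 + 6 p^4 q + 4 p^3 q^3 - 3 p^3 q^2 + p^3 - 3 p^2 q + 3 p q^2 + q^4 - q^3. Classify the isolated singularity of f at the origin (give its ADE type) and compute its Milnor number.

The Hessian of f at 0 has rank 0. Corank 2; j^3 = (p - q)^3 is a perfect cube, so E-series; the 4-jet and mu = 6 give E_6.

Type E_{6}, Milnor number mu = 6.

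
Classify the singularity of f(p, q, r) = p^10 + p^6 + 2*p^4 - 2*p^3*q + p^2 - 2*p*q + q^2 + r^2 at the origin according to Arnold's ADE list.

A_{9}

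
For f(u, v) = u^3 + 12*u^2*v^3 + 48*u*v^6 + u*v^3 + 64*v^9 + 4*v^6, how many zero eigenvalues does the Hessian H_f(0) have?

2

Hessian at 0 has rank 0.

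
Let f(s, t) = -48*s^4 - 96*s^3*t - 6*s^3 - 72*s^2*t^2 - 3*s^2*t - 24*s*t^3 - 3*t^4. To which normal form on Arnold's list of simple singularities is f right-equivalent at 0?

The Hessian of f at 0 has rank 0. Corank 2; j^3 = -3*s^2*(2*s + t) has shape L^2 M (L != M), so D-series; mu = 5 gives D_5.

D_5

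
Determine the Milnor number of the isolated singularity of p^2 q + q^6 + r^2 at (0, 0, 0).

7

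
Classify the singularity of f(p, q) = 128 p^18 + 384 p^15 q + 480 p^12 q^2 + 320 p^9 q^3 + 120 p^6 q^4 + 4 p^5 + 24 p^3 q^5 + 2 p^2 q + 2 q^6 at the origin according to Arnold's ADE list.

D_7

The Hessian of f at 0 is [[0, 0], [0, 0]] with rank 0, so corank 2. A Groebner basis of the Jacobian ideal J(f) in C{p,q} is {p^2/6 + q^5, p^3, p*q}; counting standard monomials gives mu = 7. Corank 2; j^3 = 2*p^2*q has shape L^2 M (L != M), so D-series; mu = 7 gives D_7.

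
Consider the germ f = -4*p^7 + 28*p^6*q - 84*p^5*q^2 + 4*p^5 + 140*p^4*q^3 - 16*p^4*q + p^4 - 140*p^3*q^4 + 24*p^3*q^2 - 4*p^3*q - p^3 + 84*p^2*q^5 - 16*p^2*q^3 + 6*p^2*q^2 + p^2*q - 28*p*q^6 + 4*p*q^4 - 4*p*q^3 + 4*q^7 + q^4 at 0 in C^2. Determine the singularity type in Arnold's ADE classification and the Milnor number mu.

Type D5, Milnor number mu = 5.

The Hessian of f at 0 has rank 0. Corank 2; j^3 = -p^2*(p - q) has shape L^2 M (L != M), so D-series; mu = 5 gives D_5.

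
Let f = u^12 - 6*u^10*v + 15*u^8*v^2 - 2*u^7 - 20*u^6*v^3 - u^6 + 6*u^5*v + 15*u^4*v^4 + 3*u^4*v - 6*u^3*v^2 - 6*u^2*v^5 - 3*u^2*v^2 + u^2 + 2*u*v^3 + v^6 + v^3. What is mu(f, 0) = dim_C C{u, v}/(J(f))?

2

The Hessian of f at 0 has rank 1. Corank 1: A-series; mu = 2 gives A_2.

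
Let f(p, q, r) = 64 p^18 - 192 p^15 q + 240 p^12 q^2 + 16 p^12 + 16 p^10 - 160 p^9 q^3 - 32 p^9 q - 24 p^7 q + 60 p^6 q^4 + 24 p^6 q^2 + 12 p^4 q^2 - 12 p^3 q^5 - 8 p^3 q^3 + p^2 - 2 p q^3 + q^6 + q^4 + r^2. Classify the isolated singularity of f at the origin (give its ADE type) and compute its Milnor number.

Type A_{3}, Milnor number mu = 3.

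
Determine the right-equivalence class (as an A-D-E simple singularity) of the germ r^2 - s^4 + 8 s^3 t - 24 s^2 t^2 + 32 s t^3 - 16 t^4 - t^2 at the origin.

A_{3}

The Hessian of f at 0 has rank 2. Corank 1: A-series; mu = 3 gives A_3.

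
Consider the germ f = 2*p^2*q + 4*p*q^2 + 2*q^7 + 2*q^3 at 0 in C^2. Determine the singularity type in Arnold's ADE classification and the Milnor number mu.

Type D8, Milnor number mu = 8.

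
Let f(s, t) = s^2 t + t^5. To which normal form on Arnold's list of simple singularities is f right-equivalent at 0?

The Hessian of f at 0 has rank 0. Corank 2; j^3 = s^2*t has shape L^2 M (L != M), so D-series; mu = 6 gives D_6.

D6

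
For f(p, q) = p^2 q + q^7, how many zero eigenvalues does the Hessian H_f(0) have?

2

The Hessian at 0 is [[0, 0], [0, 0]] of rank 0; hence corank 2.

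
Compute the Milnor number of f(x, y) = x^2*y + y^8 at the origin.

9

The Hessian of f at 0 has rank 0. Corank 2; j^3 = x^2*y has shape L^2 M (L != M), so D-series; mu = 9 gives D_9.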